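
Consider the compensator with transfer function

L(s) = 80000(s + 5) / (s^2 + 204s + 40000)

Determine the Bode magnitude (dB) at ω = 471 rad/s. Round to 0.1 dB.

At s = jω = j471:
zero (s+5): 5 + j471 → |·| = √(5²+471²) = √221866 ≈ 471.03, ∠ = arctan(471/5) ≈ 89.39°
quadratic: (j471)² + 204·j471 + 40000 = -181841 + j96084 → |·| ≈ 2.0567e+05, ∠ ≈ 152.15°
|L| = 80000 · 471.03 / 2.0567e+05 ≈ 183.22
Gain = 20 log₁₀(183.22) ≈ 45.26 dB

45.3 dB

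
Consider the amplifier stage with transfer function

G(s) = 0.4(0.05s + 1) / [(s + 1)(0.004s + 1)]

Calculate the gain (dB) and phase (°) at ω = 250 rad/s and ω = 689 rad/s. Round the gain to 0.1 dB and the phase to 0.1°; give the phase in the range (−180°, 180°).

At ω = 250 rad/s:
zero (1 + j250·0.05) = 1 + j12.5 → |·| ≈ 12.54, ∠ ≈ 85.43°
pole (1 + j250·1) = 1 + j250 → |·| ≈ 250, ∠ ≈ 89.77°
pole (1 + j250·0.004) = 1 + j1 → |·| ≈ 1.4142, ∠ ≈ 45.00°
|G| = 0.4 · 12.54 / (250 · 1.4142) ≈ 0.014188
Gain = 20 log₁₀(0.014188) ≈ -36.96 dB
∠G = (85.43°) − (89.77° + 45.00°) = -49.34°

At ω = 689 rad/s:
zero (1 + j689·0.05) = 1 + j34.45 → |·| ≈ 34.465, ∠ ≈ 88.34°
pole (1 + j689·1) = 1 + j689 → |·| ≈ 689, ∠ ≈ 89.92°
pole (1 + j689·0.004) = 1 + j2.756 → |·| ≈ 2.9318, ∠ ≈ 70.06°
|G| = 0.4 · 34.465 / (689 · 2.9318) ≈ 0.0068247
Gain = 20 log₁₀(0.0068247) ≈ -43.32 dB
∠G = (88.34°) − (89.92° + 70.06°) = -71.64°

ω = 250: -37.0 dB, -49.3°; ω = 689: -43.3 dB, -71.6°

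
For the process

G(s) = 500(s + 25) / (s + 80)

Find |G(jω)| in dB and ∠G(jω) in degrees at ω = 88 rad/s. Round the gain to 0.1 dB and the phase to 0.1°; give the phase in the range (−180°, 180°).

51.7 dB, 26.4°

At s = jω = j88:
zero (s+25): 25 + j88 → |·| = √(25²+88²) = √8369 ≈ 91.482, ∠ = arctan(88/25) ≈ 74.14°
pole (s+80): 80 + j88 → |·| = √(80²+88²) = √14144 ≈ 118.93, ∠ = arctan(88/80) ≈ 47.73°
|G| = 500 · 91.482 / 118.93 ≈ 384.6
Gain = 20 log₁₀(384.6) ≈ 51.70 dB
∠G = 74.14° − 47.73° = 26.41°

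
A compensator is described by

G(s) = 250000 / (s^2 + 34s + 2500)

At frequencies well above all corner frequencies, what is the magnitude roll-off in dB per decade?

-40 dB/decade

Each pole contributes −20 dB/decade at high frequency; each zero contributes +20 dB/decade.
Net: 0 zero(s) − 2 pole(s) → -40 dB/decade.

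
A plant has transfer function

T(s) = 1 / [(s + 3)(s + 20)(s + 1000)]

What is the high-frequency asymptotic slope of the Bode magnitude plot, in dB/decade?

-60 dB/decade

Each pole contributes −20 dB/decade at high frequency; each zero contributes +20 dB/decade.
Net: 0 zero(s) − 3 pole(s) → -60 dB/decade.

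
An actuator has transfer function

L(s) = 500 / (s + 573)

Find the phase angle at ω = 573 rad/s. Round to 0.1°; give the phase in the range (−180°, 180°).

Substitute s = j573:
Numerator: 500 = 500 + j0
Denominator: (j573) + 573 = 573 + j573
|N| = √(500² + 0²) ≈ 500, ∠N ≈ 0.00°
|D| = √(573² + 573²) ≈ 810.34, ∠D ≈ 45.00°
∠L = 0.00° − 45.00° = -45.00°

-45.0°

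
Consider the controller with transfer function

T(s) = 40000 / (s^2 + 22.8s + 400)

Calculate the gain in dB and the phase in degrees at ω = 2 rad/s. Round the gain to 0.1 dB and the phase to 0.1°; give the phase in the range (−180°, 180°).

40.0 dB, -6.6°

At s = jω = j2:
quadratic: (j2)² + 22.8·j2 + 400 = 396 + j45.6 → |·| ≈ 398.62, ∠ ≈ 6.57°
|T| = 40000 / 398.62 ≈ 100.35
Gain = 20 log₁₀(100.35) ≈ 40.03 dB
∠T = 0.00° − 6.57° = -6.57°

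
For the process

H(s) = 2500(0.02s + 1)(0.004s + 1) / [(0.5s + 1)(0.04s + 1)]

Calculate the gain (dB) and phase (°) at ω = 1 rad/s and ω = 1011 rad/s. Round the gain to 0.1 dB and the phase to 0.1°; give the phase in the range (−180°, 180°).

At ω = 1 rad/s:
zero (1 + j1·0.02) = 1 + j0.02 → |·| ≈ 1.0002, ∠ ≈ 1.15°
zero (1 + j1·0.004) = 1 + j0.004 → |·| ≈ 1, ∠ ≈ 0.23°
pole (1 + j1·0.5) = 1 + j0.5 → |·| ≈ 1.118, ∠ ≈ 26.57°
pole (1 + j1·0.04) = 1 + j0.04 → |·| ≈ 1.0008, ∠ ≈ 2.29°
|H| = 2500 · 1.0002 · 1 / (1.118 · 1.0008) ≈ 2234.8
Gain = 20 log₁₀(2234.8) ≈ 66.98 dB
∠H = (1.15° + 0.23°) − (26.57° + 2.29°) = -27.48°

At ω = 1011 rad/s:
zero (1 + j1011·0.02) = 1 + j20.22 → |·| ≈ 20.245, ∠ ≈ 87.17°
zero (1 + j1011·0.004) = 1 + j4.044 → |·| ≈ 4.1658, ∠ ≈ 76.11°
pole (1 + j1011·0.5) = 1 + j505.5 → |·| ≈ 505.5, ∠ ≈ 89.89°
pole (1 + j1011·0.04) = 1 + j40.44 → |·| ≈ 40.452, ∠ ≈ 88.58°
|H| = 2500 · 20.245 · 4.1658 / (505.5 · 40.452) ≈ 10.311
Gain = 20 log₁₀(10.311) ≈ 20.27 dB
∠H = (87.17° + 76.11°) − (89.89° + 88.58°) = -15.19°

ω = 1: 67.0 dB, -27.5°; ω = 1011: 20.3 dB, -15.2°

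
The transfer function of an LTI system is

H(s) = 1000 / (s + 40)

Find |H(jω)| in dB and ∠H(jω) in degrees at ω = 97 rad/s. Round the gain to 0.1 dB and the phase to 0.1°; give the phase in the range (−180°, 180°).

Substitute s = j97:
Numerator: 1000 = 1000 + j0
Denominator: (j97) + 40 = 40 + j97
|N| = √(1000² + 0²) ≈ 1000, ∠N ≈ 0.00°
|D| = √(40² + 97²) ≈ 104.92, ∠D ≈ 67.59°
|H| = 1000 / 104.92 ≈ 9.5311
Gain = 20 log₁₀(9.5311) ≈ 19.58 dB
∠H = 0.00° − 67.59° = -67.59°

19.6 dB, -67.6°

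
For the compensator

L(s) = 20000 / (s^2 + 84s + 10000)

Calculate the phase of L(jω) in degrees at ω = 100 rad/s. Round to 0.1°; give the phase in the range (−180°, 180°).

At s = jω = j100:
quadratic: (j100)² + 84·j100 + 10000 = 0 + j8400 → |·| ≈ 8400, ∠ ≈ 90.00°
∠L = 0.00° − 90.00° = -90.00°

-90.0°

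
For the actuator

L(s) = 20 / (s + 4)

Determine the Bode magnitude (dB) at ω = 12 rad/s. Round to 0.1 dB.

4.0 dB

At s = jω = j12:
pole (s+4): 4 + j12 → |·| = √(4²+12²) = √160 ≈ 12.649, ∠ = arctan(12/4) ≈ 71.57°
|L| = 20 / 12.649 ≈ 1.5812
Gain = 20 log₁₀(1.5812) ≈ 3.98 dB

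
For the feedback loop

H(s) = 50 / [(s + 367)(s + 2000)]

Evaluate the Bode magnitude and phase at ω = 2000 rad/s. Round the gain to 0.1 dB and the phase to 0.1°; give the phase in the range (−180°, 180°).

-101.2 dB, -124.6°

At s = jω = j2000:
pole (s+367): 367 + j2000 → |·| = √(367²+2000²) = √4134689 ≈ 2033.4, ∠ = arctan(2000/367) ≈ 79.60°
pole (s+2000): 2000 + j2000 → |·| = √(2000²+2000²) = √8000000 ≈ 2828.4, ∠ = arctan(2000/2000) ≈ 45.00°
|H| = 50 / 5.7513e+06 ≈ 8.6937e-06
Gain = 20 log₁₀(8.6937e-06) ≈ -101.22 dB
∠H = 0.00° − 124.60° = -124.60°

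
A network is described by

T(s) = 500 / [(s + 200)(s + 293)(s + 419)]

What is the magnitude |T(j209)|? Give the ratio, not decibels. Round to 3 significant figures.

At s = jω = j209:
pole (s+200): 200 + j209 → |·| = √(200²+209²) = √83681 ≈ 289.28, ∠ = arctan(209/200) ≈ 46.26°
pole (s+293): 293 + j209 → |·| = √(293²+209²) = √129530 ≈ 359.9, ∠ = arctan(209/293) ≈ 35.50°
pole (s+419): 419 + j209 → |·| = √(419²+209²) = √219242 ≈ 468.23, ∠ = arctan(209/419) ≈ 26.51°
|T| = 500 / 4.8748e+07 ≈ 1.0257e-05

1.03e-05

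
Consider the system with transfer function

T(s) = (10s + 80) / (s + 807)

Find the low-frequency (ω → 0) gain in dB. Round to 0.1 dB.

T(0) = 80 / 807 ≈ 0.099133
20 log₁₀(0.099133) ≈ -20.08 dB

-20.1 dB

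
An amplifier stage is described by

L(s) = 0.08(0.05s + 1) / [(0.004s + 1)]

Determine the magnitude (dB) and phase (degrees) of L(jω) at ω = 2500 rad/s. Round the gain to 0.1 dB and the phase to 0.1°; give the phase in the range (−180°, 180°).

At ω = 2500 rad/s:
zero (1 + j2500·0.05) = 1 + j125 → |·| ≈ 125, ∠ ≈ 89.54°
pole (1 + j2500·0.004) = 1 + j10 → |·| ≈ 10.05, ∠ ≈ 84.29°
|L| = 0.08 · 125 / (10.05) ≈ 0.99502
Gain = 20 log₁₀(0.99502) ≈ -0.04 dB
∠L = (89.54°) − (84.29°) = 5.25°

-0.0 dB, 5.3°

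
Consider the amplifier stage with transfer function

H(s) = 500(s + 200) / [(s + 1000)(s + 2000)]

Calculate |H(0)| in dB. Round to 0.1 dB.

-26.0 dB

H(0) = 500·200 / (1000·2000) = 0.05
20 log₁₀(0.05) ≈ -26.02 dB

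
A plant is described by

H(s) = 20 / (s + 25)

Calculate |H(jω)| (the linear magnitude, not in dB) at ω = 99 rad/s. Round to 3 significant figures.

0.196

Substitute s = j99:
Numerator: 20 = 20 + j0
Denominator: (j99) + 25 = 25 + j99
|N| = √(20² + 0²) ≈ 20, ∠N ≈ 0.00°
|D| = √(25² + 99²) ≈ 102.11, ∠D ≈ 75.83°
|H| = 20 / 102.11 ≈ 0.19587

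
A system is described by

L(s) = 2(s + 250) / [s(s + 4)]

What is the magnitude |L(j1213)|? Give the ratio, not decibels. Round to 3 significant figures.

0.00168

At s = jω = j1213:
zero (s+250): 250 + j1213 → |·| = √(250²+1213²) = √1533869 ≈ 1238.5, ∠ = arctan(1213/250) ≈ 78.35°
pole (s+4): 4 + j1213 → |·| = √(4²+1213²) = √1471385 ≈ 1213, ∠ = arctan(1213/4) ≈ 89.81°
pole at origin: |s| = 1213, ∠ = 90.00° (in denominator)
|L| = 2 · 1238.5 / 1.4714e+06 ≈ 0.0016834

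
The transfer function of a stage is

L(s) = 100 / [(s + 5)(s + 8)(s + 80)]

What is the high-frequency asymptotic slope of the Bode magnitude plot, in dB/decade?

-60 dB/decade

Each pole contributes −20 dB/decade at high frequency; each zero contributes +20 dB/decade.
Net: 0 zero(s) − 3 pole(s) → -60 dB/decade.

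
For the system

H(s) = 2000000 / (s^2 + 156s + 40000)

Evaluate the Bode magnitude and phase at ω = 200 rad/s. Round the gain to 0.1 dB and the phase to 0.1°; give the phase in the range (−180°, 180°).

At s = jω = j200:
quadratic: (j200)² + 156·j200 + 40000 = 0 + j31200 → |·| ≈ 31200, ∠ ≈ 90.00°
|H| = 2000000 / 31200 ≈ 64.103
Gain = 20 log₁₀(64.103) ≈ 36.14 dB
∠H = 0.00° − 90.00° = -90.00°

36.1 dB, -90.0°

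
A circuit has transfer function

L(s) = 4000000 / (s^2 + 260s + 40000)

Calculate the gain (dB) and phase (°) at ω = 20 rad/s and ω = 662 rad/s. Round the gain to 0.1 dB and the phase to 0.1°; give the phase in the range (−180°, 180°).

At s = jω = j20:
quadratic: (j20)² + 260·j20 + 40000 = 39600 + j5200 → |·| ≈ 39940, ∠ ≈ 7.48°
|L| = 4000000 / 39940 ≈ 100.15
Gain = 20 log₁₀(100.15) ≈ 40.01 dB
∠L = 0.00° − 7.48° = -7.48°

At s = jω = j662:
quadratic: (j662)² + 260·j662 + 40000 = -398244 + j172120 → |·| ≈ 4.3385e+05, ∠ ≈ 156.63°
|L| = 4000000 / 4.3385e+05 ≈ 9.2198
Gain = 20 log₁₀(9.2198) ≈ 19.29 dB
∠L = 0.00° − 156.63° = -156.63°

ω = 20: 40.0 dB, -7.5°; ω = 662: 19.3 dB, -156.6°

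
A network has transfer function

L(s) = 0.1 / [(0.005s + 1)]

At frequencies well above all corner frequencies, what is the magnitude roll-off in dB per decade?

Each pole contributes −20 dB/decade at high frequency; each zero contributes +20 dB/decade.
Net: 0 zero(s) − 1 pole(s) → -20 dB/decade.

-20 dB/decade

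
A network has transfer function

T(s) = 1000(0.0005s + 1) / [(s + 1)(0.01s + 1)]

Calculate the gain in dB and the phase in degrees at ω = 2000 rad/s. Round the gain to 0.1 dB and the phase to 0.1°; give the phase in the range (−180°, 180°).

-29.0 dB, -132.1°

At ω = 2000 rad/s:
zero (1 + j2000·0.0005) = 1 + j1 → |·| ≈ 1.4142, ∠ ≈ 45.00°
pole (1 + j2000·1) = 1 + j2000 → |·| ≈ 2000, ∠ ≈ 89.97°
pole (1 + j2000·0.01) = 1 + j20 → |·| ≈ 20.025, ∠ ≈ 87.14°
|T| = 1000 · 1.4142 / (2000 · 20.025) ≈ 0.035311
Gain = 20 log₁₀(0.035311) ≈ -29.04 dB
∠T = (45.00°) − (89.97° + 87.14°) = -132.11°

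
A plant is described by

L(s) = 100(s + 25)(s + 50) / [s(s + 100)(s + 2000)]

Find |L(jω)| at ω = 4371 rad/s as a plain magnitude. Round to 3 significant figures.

0.0208

At s = jω = j4371:
zero (s+25): 25 + j4371 → |·| = √(25²+4371²) = √19106266 ≈ 4371.1, ∠ = arctan(4371/25) ≈ 89.67°
zero (s+50): 50 + j4371 → |·| = √(50²+4371²) = √19108141 ≈ 4371.3, ∠ = arctan(4371/50) ≈ 89.34°
pole (s+100): 100 + j4371 → |·| = √(100²+4371²) = √19115641 ≈ 4372.1, ∠ = arctan(4371/100) ≈ 88.69°
pole (s+2000): 2000 + j4371 → |·| = √(2000²+4371²) = √23105641 ≈ 4806.8, ∠ = arctan(4371/2000) ≈ 65.41°
pole at origin: |s| = 4371, ∠ = 90.00° (in denominator)
|L| = 100 · 1.9107e+07 / 9.186e+10 ≈ 0.0208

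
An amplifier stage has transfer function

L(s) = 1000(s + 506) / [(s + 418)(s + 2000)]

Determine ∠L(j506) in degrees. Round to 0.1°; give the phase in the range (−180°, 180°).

At s = jω = j506:
zero (s+506): 506 + j506 → |·| = √(506²+506²) = √512072 ≈ 715.59, ∠ = arctan(506/506) ≈ 45.00°
pole (s+418): 418 + j506 → |·| = √(418²+506²) = √430760 ≈ 656.32, ∠ = arctan(506/418) ≈ 50.44°
pole (s+2000): 2000 + j506 → |·| = √(2000²+506²) = √4256036 ≈ 2063, ∠ = arctan(506/2000) ≈ 14.20°
∠L = 45.00° − 64.64° = -19.64°

-19.6°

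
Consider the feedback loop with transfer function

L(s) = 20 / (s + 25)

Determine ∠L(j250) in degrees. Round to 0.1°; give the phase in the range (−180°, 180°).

-84.3°

Substitute s = j250:
Numerator: 20 = 20 + j0
Denominator: (j250) + 25 = 25 + j250
|N| = √(20² + 0²) ≈ 20, ∠N ≈ 0.00°
|D| = √(25² + 250²) ≈ 251.25, ∠D ≈ 84.29°
∠L = 0.00° − 84.29° = -84.29°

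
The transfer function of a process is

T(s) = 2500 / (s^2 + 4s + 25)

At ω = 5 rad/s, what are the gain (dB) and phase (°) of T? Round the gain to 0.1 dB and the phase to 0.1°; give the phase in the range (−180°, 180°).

41.9 dB, -90.0°

At s = jω = j5:
quadratic: (j5)² + 4·j5 + 25 = 0 + j20 → |·| ≈ 20, ∠ ≈ 90.00°
|T| = 2500 / 20 ≈ 125
Gain = 20 log₁₀(125) ≈ 41.94 dB
∠T = 0.00° − 90.00° = -90.00°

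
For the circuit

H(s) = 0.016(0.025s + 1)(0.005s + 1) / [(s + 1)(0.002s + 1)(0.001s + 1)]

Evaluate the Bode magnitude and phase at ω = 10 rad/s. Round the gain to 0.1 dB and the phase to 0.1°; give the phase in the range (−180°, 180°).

-55.7 dB, -69.1°

At ω = 10 rad/s:
zero (1 + j10·0.025) = 1 + j0.25 → |·| ≈ 1.0308, ∠ ≈ 14.04°
zero (1 + j10·0.005) = 1 + j0.05 → |·| ≈ 1.0012, ∠ ≈ 2.86°
pole (1 + j10·1) = 1 + j10 → |·| ≈ 10.05, ∠ ≈ 84.29°
pole (1 + j10·0.002) = 1 + j0.02 → |·| ≈ 1.0002, ∠ ≈ 1.15°
pole (1 + j10·0.001) = 1 + j0.01 → |·| ≈ 1, ∠ ≈ 0.57°
|H| = 0.016 · 1.0308 · 1.0012 / (10.05 · 1.0002 · 1) ≈ 0.0016427
Gain = 20 log₁₀(0.0016427) ≈ -55.69 dB
∠H = (14.04° + 2.86°) − (84.29° + 1.15° + 0.57°) = -69.11°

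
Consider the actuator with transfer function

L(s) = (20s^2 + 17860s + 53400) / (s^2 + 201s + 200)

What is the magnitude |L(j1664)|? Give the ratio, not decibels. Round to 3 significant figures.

22.5

Substitute s = j1664:
Numerator: 20(j1664)^2 + 17860(j1664) + 53400 = -55324520 + j29719040
Denominator: (j1664)^2 + 201(j1664) + 200 = -2768696 + j334464
|N| = √(55324520² + 29719040²) ≈ 6.2801e+07, ∠N ≈ 151.76°
|D| = √(2768696² + 334464²) ≈ 2.7888e+06, ∠D ≈ 173.11°
|L| = 6.2801e+07 / 2.7888e+06 ≈ 22.519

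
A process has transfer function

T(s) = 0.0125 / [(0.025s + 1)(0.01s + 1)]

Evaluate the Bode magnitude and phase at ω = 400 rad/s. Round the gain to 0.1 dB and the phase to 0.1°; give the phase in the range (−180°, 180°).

-70.4 dB, -160.3°

At ω = 400 rad/s:
pole (1 + j400·0.025) = 1 + j10 → |·| ≈ 10.05, ∠ ≈ 84.29°
pole (1 + j400·0.01) = 1 + j4 → |·| ≈ 4.1231, ∠ ≈ 75.96°
|T| = 0.0125 · 1 / (10.05 · 4.1231) ≈ 0.00030166
Gain = 20 log₁₀(0.00030166) ≈ -70.41 dB
∠T = (0°) − (84.29° + 75.96°) = -160.25°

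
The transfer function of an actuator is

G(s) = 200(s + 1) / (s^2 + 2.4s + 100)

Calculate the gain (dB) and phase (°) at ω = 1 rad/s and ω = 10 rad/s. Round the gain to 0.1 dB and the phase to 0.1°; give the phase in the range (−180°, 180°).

At s = jω = j1:
zero (s+1): 1 + j1 → |·| = √(1²+1²) = √2 ≈ 1.4142, ∠ = arctan(1/1) ≈ 45.00°
quadratic: (j1)² + 2.4·j1 + 100 = 99 + j2.4 → |·| ≈ 99.029, ∠ ≈ 1.39°
|G| = 200 · 1.4142 / 99.029 ≈ 2.8561
Gain = 20 log₁₀(2.8561) ≈ 9.12 dB
∠G = 45.00° − 1.39° = 43.61°

At s = jω = j10:
zero (s+1): 1 + j10 → |·| = √(1²+10²) = √101 ≈ 10.05, ∠ = arctan(10/1) ≈ 84.29°
quadratic: (j10)² + 2.4·j10 + 100 = 0 + j24 → |·| ≈ 24, ∠ ≈ 90.00°
|G| = 200 · 10.05 / 24 ≈ 83.75
Gain = 20 log₁₀(83.75) ≈ 38.46 dB
∠G = 84.29° − 90.00° = -5.71°

ω = 1: 9.1 dB, 43.6°; ω = 10: 38.5 dB, -5.7°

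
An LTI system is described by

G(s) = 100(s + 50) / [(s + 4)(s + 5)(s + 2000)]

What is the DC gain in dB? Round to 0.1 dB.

-18.1 dB

G(0) = 100·50 / (4·5·2000) = 0.125
20 log₁₀(0.125) ≈ -18.06 dB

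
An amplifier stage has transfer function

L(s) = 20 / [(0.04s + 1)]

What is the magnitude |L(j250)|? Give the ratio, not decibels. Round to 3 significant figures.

1.99

At ω = 250 rad/s:
pole (1 + j250·0.04) = 1 + j10 → |·| ≈ 10.05, ∠ ≈ 84.29°
|L| = 20 · 1 / (10.05) ≈ 1.99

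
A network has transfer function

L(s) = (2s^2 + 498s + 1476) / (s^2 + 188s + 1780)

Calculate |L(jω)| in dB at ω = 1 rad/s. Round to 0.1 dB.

-1.2 dB

Substitute s = j1:
Numerator: 2(j1)^2 + 498(j1) + 1476 = 1474 + j498
Denominator: (j1)^2 + 188(j1) + 1780 = 1779 + j188
|N| = √(1474² + 498²) ≈ 1555.9, ∠N ≈ 18.67°
|D| = √(1779² + 188²) ≈ 1788.9, ∠D ≈ 6.03°
|L| = 1555.9 / 1788.9 ≈ 0.86975
Gain = 20 log₁₀(0.86975) ≈ -1.21 dB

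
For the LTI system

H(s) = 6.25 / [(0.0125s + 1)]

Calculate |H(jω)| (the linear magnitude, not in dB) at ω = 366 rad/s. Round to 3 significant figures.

1.33

At ω = 366 rad/s:
pole (1 + j366·0.0125) = 1 + j4.575 → |·| ≈ 4.683, ∠ ≈ 77.67°
|H| = 6.25 · 1 / (4.683) ≈ 1.3346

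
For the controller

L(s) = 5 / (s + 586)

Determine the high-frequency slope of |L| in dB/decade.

-20 dB/decade

Each pole contributes −20 dB/decade at high frequency; each zero contributes +20 dB/decade.
Net: 0 zero(s) − 1 pole(s) → -20 dB/decade.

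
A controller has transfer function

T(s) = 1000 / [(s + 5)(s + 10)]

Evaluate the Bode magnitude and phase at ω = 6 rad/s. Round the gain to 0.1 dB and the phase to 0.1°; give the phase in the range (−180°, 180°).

At s = jω = j6:
pole (s+5): 5 + j6 → |·| = √(5²+6²) = √61 ≈ 7.8102, ∠ = arctan(6/5) ≈ 50.19°
pole (s+10): 10 + j6 → |·| = √(10²+6²) = √136 ≈ 11.662, ∠ = arctan(6/10) ≈ 30.96°
|T| = 1000 / 91.083 ≈ 10.979
Gain = 20 log₁₀(10.979) ≈ 20.81 dB
∠T = 0.00° − 81.15° = -81.15°

20.8 dB, -81.2°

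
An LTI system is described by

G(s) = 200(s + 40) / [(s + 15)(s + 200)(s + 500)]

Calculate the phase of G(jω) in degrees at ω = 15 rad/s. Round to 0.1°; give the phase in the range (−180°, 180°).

-30.5°

At s = jω = j15:
zero (s+40): 40 + j15 → |·| = √(40²+15²) = √1825 ≈ 42.72, ∠ = arctan(15/40) ≈ 20.56°
pole (s+15): 15 + j15 → |·| = √(15²+15²) = √450 ≈ 21.213, ∠ = arctan(15/15) ≈ 45.00°
pole (s+200): 200 + j15 → |·| = √(200²+15²) = √40225 ≈ 200.56, ∠ = arctan(15/200) ≈ 4.29°
pole (s+500): 500 + j15 → |·| = √(500²+15²) = √250225 ≈ 500.22, ∠ = arctan(15/500) ≈ 1.72°
∠G = 20.56° − 51.01° = -30.45°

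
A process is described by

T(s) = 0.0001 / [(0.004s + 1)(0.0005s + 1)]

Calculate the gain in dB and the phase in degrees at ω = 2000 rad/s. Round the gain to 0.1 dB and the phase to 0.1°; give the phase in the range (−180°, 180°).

-101.1 dB, -127.9°

At ω = 2000 rad/s:
pole (1 + j2000·0.004) = 1 + j8 → |·| ≈ 8.0623, ∠ ≈ 82.87°
pole (1 + j2000·0.0005) = 1 + j1 → |·| ≈ 1.4142, ∠ ≈ 45.00°
|T| = 0.0001 · 1 / (8.0623 · 1.4142) ≈ 8.7706e-06
Gain = 20 log₁₀(8.7706e-06) ≈ -101.14 dB
∠T = (0°) − (82.87° + 45.00°) = -127.87°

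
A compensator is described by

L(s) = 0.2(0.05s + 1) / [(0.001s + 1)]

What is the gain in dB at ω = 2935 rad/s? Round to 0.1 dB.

19.5 dB

At ω = 2935 rad/s:
zero (1 + j2935·0.05) = 1 + j146.75 → |·| ≈ 146.75, ∠ ≈ 89.61°
pole (1 + j2935·0.001) = 1 + j2.935 → |·| ≈ 3.1007, ∠ ≈ 71.19°
|L| = 0.2 · 146.75 / (3.1007) ≈ 9.4656
Gain = 20 log₁₀(9.4656) ≈ 19.52 dB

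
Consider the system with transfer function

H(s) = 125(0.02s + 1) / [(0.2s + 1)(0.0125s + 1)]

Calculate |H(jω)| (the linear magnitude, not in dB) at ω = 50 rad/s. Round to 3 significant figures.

At ω = 50 rad/s:
zero (1 + j50·0.02) = 1 + j1 → |·| ≈ 1.4142, ∠ ≈ 45.00°
pole (1 + j50·0.2) = 1 + j10 → |·| ≈ 10.05, ∠ ≈ 84.29°
pole (1 + j50·0.0125) = 1 + j0.625 → |·| ≈ 1.1792, ∠ ≈ 32.01°
|H| = 125 · 1.4142 / (10.05 · 1.1792) ≈ 14.917

14.9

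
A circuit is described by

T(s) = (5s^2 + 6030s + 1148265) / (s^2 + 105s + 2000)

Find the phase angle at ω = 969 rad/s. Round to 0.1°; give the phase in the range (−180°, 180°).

Substitute s = j969:
Numerator: 5(j969)^2 + 6030(j969) + 1148265 = -3546540 + j5843070
Denominator: (j969)^2 + 105(j969) + 2000 = -936961 + j101745
|N| = √(3546540² + 5843070²) ≈ 6.8352e+06, ∠N ≈ 121.26°
|D| = √(936961² + 101745²) ≈ 9.4247e+05, ∠D ≈ 173.80°
∠T = 121.26° − 173.80° = -52.54°

-52.5°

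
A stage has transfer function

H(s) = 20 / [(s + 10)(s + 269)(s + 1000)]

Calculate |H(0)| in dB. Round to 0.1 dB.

-102.6 dB

H(0) = 20 / (10·269·1000) ≈ 7.4349e-06
20 log₁₀(7.4349e-06) ≈ -102.57 dB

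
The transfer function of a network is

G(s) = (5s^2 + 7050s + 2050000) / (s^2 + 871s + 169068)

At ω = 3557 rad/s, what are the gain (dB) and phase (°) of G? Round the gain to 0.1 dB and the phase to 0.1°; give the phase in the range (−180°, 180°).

Substitute s = j3557:
Numerator: 5(j3557)^2 + 7050(j3557) + 2050000 = -61211245 + j25076850
Denominator: (j3557)^2 + 871(j3557) + 169068 = -12483181 + j3098147
|N| = √(61211245² + 25076850²) ≈ 6.6149e+07, ∠N ≈ 157.72°
|D| = √(12483181² + 3098147²) ≈ 1.2862e+07, ∠D ≈ 166.06°
|G| = 6.6149e+07 / 1.2862e+07 ≈ 5.143
Gain = 20 log₁₀(5.143) ≈ 14.22 dB
∠G = 157.72° − 166.06° = -8.34°

14.2 dB, -8.3°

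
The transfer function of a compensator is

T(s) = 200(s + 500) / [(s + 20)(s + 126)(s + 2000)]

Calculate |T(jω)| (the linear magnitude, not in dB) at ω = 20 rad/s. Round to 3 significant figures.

At s = jω = j20:
zero (s+500): 500 + j20 → |·| = √(500²+20²) = √250400 ≈ 500.4, ∠ = arctan(20/500) ≈ 2.29°
pole (s+20): 20 + j20 → |·| = √(20²+20²) = √800 ≈ 28.284, ∠ = arctan(20/20) ≈ 45.00°
pole (s+126): 126 + j20 → |·| = √(126²+20²) = √16276 ≈ 127.58, ∠ = arctan(20/126) ≈ 9.02°
pole (s+2000): 2000 + j20 → |·| = √(2000²+20²) = √4000400 ≈ 2000.1, ∠ = arctan(20/2000) ≈ 0.57°
|T| = 200 · 500.4 / 7.2173e+06 ≈ 0.013867

0.0139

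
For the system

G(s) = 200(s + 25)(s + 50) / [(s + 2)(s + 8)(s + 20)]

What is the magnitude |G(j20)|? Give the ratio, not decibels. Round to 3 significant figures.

At s = jω = j20:
zero (s+25): 25 + j20 → |·| = √(25²+20²) = √1025 ≈ 32.016, ∠ = arctan(20/25) ≈ 38.66°
zero (s+50): 50 + j20 → |·| = √(50²+20²) = √2900 ≈ 53.852, ∠ = arctan(20/50) ≈ 21.80°
pole (s+2): 2 + j20 → |·| = √(2²+20²) = √404 ≈ 20.1, ∠ = arctan(20/2) ≈ 84.29°
pole (s+8): 8 + j20 → |·| = √(8²+20²) = √464 ≈ 21.541, ∠ = arctan(20/8) ≈ 68.20°
pole (s+20): 20 + j20 → |·| = √(20²+20²) = √800 ≈ 28.284, ∠ = arctan(20/20) ≈ 45.00°
|G| = 200 · 1724.1 / 12246 ≈ 28.158

28.2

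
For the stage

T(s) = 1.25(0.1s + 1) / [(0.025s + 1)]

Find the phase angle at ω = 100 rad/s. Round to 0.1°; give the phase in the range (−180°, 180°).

16.1°

At ω = 100 rad/s:
zero (1 + j100·0.1) = 1 + j10 → |·| ≈ 10.05, ∠ ≈ 84.29°
pole (1 + j100·0.025) = 1 + j2.5 → |·| ≈ 2.6926, ∠ ≈ 68.20°
∠T = (84.29°) − (68.20°) = 16.09°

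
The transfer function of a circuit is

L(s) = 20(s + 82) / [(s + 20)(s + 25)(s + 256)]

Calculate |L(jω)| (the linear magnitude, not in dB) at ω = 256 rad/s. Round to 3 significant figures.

0.000225

At s = jω = j256:
zero (s+82): 82 + j256 → |·| = √(82²+256²) = √72260 ≈ 268.81, ∠ = arctan(256/82) ≈ 72.24°
pole (s+20): 20 + j256 → |·| = √(20²+256²) = √65936 ≈ 256.78, ∠ = arctan(256/20) ≈ 85.53°
pole (s+25): 25 + j256 → |·| = √(25²+256²) = √66161 ≈ 257.22, ∠ = arctan(256/25) ≈ 84.42°
pole (s+256): 256 + j256 → |·| = √(256²+256²) = √131072 ≈ 362.04, ∠ = arctan(256/256) ≈ 45.00°
|L| = 20 · 268.81 / 2.3912e+07 ≈ 0.00022483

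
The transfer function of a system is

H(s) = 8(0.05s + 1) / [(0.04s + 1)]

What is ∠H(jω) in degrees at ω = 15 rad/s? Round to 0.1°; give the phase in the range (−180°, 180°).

5.9°

At ω = 15 rad/s:
zero (1 + j15·0.05) = 1 + j0.75 → |·| ≈ 1.25, ∠ ≈ 36.87°
pole (1 + j15·0.04) = 1 + j0.6 → |·| ≈ 1.1662, ∠ ≈ 30.96°
∠H = (36.87°) − (30.96°) = 5.91°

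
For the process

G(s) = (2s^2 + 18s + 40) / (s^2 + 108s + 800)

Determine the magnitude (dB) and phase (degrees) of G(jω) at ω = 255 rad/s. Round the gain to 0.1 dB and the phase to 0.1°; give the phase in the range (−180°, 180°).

Substitute s = j255:
Numerator: 2(j255)^2 + 18(j255) + 40 = -130010 + j4590
Denominator: (j255)^2 + 108(j255) + 800 = -64225 + j27540
|N| = √(130010² + 4590²) ≈ 1.3009e+05, ∠N ≈ 177.98°
|D| = √(64225² + 27540²) ≈ 69881, ∠D ≈ 156.79°
|G| = 1.3009e+05 / 69881 ≈ 1.8616
Gain = 20 log₁₀(1.8616) ≈ 5.40 dB
∠G = 177.98° − 156.79° = 21.19°

5.4 dB, 21.2°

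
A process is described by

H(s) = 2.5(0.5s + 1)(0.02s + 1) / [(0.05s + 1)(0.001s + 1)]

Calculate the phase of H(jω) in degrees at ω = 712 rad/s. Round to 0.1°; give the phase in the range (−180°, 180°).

At ω = 712 rad/s:
zero (1 + j712·0.5) = 1 + j356 → |·| ≈ 356, ∠ ≈ 89.84°
zero (1 + j712·0.02) = 1 + j14.24 → |·| ≈ 14.275, ∠ ≈ 85.98°
pole (1 + j712·0.05) = 1 + j35.6 → |·| ≈ 35.614, ∠ ≈ 88.39°
pole (1 + j712·0.001) = 1 + j0.712 → |·| ≈ 1.2276, ∠ ≈ 35.45°
∠H = (89.84° + 85.98°) − (88.39° + 35.45°) = 51.98°

52.0°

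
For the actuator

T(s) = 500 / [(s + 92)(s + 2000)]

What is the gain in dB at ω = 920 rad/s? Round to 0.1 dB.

-72.2 dB

At s = jω = j920:
pole (s+92): 92 + j920 → |·| = √(92²+920²) = √854864 ≈ 924.59, ∠ = arctan(920/92) ≈ 84.29°
pole (s+2000): 2000 + j920 → |·| = √(2000²+920²) = √4846400 ≈ 2201.5, ∠ = arctan(920/2000) ≈ 24.70°
|T| = 500 / 2.0355e+06 ≈ 0.00024564
Gain = 20 log₁₀(0.00024564) ≈ -72.19 dB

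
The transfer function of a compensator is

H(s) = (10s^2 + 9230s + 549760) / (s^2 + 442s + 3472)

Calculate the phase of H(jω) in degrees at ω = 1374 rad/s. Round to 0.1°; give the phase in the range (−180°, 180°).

-16.8°

Substitute s = j1374:
Numerator: 10(j1374)^2 + 9230(j1374) + 549760 = -18329000 + j12682020
Denominator: (j1374)^2 + 442(j1374) + 3472 = -1884404 + j607308
|N| = √(18329000² + 12682020²) ≈ 2.2289e+07, ∠N ≈ 145.32°
|D| = √(1884404² + 607308²) ≈ 1.9798e+06, ∠D ≈ 162.14°
∠H = 145.32° − 162.14° = -16.82°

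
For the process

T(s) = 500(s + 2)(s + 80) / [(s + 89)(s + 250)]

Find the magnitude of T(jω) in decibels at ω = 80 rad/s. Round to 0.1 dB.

43.2 dB

At s = jω = j80:
zero (s+2): 2 + j80 → |·| = √(2²+80²) = √6404 ≈ 80.025, ∠ = arctan(80/2) ≈ 88.57°
zero (s+80): 80 + j80 → |·| = √(80²+80²) = √12800 ≈ 113.14, ∠ = arctan(80/80) ≈ 45.00°
pole (s+89): 89 + j80 → |·| = √(89²+80²) = √14321 ≈ 119.67, ∠ = arctan(80/89) ≈ 41.95°
pole (s+250): 250 + j80 → |·| = √(250²+80²) = √68900 ≈ 262.49, ∠ = arctan(80/250) ≈ 17.74°
|T| = 500 · 9054 / 31412 ≈ 144.12
Gain = 20 log₁₀(144.12) ≈ 43.17 dB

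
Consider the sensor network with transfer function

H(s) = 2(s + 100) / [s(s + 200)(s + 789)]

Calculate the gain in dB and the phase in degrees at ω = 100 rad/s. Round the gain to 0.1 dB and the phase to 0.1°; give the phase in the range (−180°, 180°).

At s = jω = j100:
zero (s+100): 100 + j100 → |·| = √(100²+100²) = √20000 ≈ 141.42, ∠ = arctan(100/100) ≈ 45.00°
pole (s+200): 200 + j100 → |·| = √(200²+100²) = √50000 ≈ 223.61, ∠ = arctan(100/200) ≈ 26.57°
pole (s+789): 789 + j100 → |·| = √(789²+100²) = √632521 ≈ 795.31, ∠ = arctan(100/789) ≈ 7.22°
pole at origin: |s| = 100, ∠ = 90.00° (in denominator)
|H| = 2 · 141.42 / 1.7784e+07 ≈ 1.5904e-05
Gain = 20 log₁₀(1.5904e-05) ≈ -95.97 dB
∠H = 45.00° − 123.79° = -78.79°

-96.0 dB, -78.8°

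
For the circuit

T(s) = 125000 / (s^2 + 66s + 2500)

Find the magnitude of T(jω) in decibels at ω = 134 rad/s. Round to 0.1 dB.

16.9 dB

At s = jω = j134:
quadratic: (j134)² + 66·j134 + 2500 = -15456 + j8844 → |·| ≈ 17807, ∠ ≈ 150.22°
|T| = 125000 / 17807 ≈ 7.0197
Gain = 20 log₁₀(7.0197) ≈ 16.93 dB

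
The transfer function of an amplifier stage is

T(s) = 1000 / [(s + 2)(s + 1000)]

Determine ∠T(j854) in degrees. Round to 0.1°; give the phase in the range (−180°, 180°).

-130.4°

At s = jω = j854:
pole (s+2): 2 + j854 → |·| = √(2²+854²) = √729320 ≈ 854, ∠ = arctan(854/2) ≈ 89.87°
pole (s+1000): 1000 + j854 → |·| = √(1000²+854²) = √1729316 ≈ 1315, ∠ = arctan(854/1000) ≈ 40.50°
∠T = 0.00° − 130.37° = -130.37°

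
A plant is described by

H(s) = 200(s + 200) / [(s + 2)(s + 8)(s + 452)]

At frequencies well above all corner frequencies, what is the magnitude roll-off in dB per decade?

Each pole contributes −20 dB/decade at high frequency; each zero contributes +20 dB/decade.
Net: 1 zero(s) − 3 pole(s) → -40 dB/decade.

-40 dB/decade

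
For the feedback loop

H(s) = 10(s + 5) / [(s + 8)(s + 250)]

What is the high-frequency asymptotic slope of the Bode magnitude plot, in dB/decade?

Each pole contributes −20 dB/decade at high frequency; each zero contributes +20 dB/decade.
Net: 1 zero(s) − 2 pole(s) → -20 dB/decade.

-20 dB/decade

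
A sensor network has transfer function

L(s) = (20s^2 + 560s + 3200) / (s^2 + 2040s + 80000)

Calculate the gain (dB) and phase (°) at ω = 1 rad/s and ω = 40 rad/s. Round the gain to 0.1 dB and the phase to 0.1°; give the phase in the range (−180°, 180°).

ω = 1: -27.9 dB, 8.5°; ω = 40: -9.8 dB, 96.0°

Substitute s = j1:
Numerator: 20(j1)^2 + 560(j1) + 3200 = 3180 + j560
Denominator: (j1)^2 + 2040(j1) + 80000 = 79999 + j2040
|N| = √(3180² + 560²) ≈ 3228.9, ∠N ≈ 9.99°
|D| = √(79999² + 2040²) ≈ 80025, ∠D ≈ 1.46°
|L| = 3228.9 / 80025 ≈ 0.040349
Gain = 20 log₁₀(0.040349) ≈ -27.88 dB
∠L = 9.99° − 1.46° = 8.53°

Substitute s = j40:
Numerator: 20(j40)^2 + 560(j40) + 3200 = -28800 + j22400
Denominator: (j40)^2 + 2040(j40) + 80000 = 78400 + j81600
|N| = √(28800² + 22400²) ≈ 36486, ∠N ≈ 142.13°
|D| = √(78400² + 81600²) ≈ 1.1316e+05, ∠D ≈ 46.15°
|L| = 36486 / 1.1316e+05 ≈ 0.32243
Gain = 20 log₁₀(0.32243) ≈ -9.83 dB
∠L = 142.13° − 46.15° = 95.98°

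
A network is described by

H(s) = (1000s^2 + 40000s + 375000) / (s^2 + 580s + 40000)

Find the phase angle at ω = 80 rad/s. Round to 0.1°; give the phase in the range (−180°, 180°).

97.9°

Substitute s = j80:
Numerator: 1000(j80)^2 + 40000(j80) + 375000 = -6025000 + j3200000
Denominator: (j80)^2 + 580(j80) + 40000 = 33600 + j46400
|N| = √(6025000² + 3200000²) ≈ 6.8221e+06, ∠N ≈ 152.03°
|D| = √(33600² + 46400²) ≈ 57288, ∠D ≈ 54.09°
∠H = 152.03° − 54.09° = 97.94°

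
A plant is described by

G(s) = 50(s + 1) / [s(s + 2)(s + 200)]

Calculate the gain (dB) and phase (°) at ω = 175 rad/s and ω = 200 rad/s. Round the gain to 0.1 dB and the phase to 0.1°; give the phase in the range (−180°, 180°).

ω = 175: -59.4 dB, -130.9°; ω = 200: -61.1 dB, -134.7°

At s = jω = j175:
zero (s+1): 1 + j175 → |·| = √(1²+175²) = √30626 ≈ 175, ∠ = arctan(175/1) ≈ 89.67°
pole (s+2): 2 + j175 → |·| = √(2²+175²) = √30629 ≈ 175.01, ∠ = arctan(175/2) ≈ 89.35°
pole (s+200): 200 + j175 → |·| = √(200²+175²) = √70625 ≈ 265.75, ∠ = arctan(175/200) ≈ 41.19°
pole at origin: |s| = 175, ∠ = 90.00° (in denominator)
|G| = 50 · 175 / 8.1391e+06 ≈ 0.0010751
Gain = 20 log₁₀(0.0010751) ≈ -59.37 dB
∠G = 89.67° − 220.54° = -130.87°

At s = jω = j200:
zero (s+1): 1 + j200 → |·| = √(1²+200²) = √40001 ≈ 200, ∠ = arctan(200/1) ≈ 89.71°
pole (s+2): 2 + j200 → |·| = √(2²+200²) = √40004 ≈ 200.01, ∠ = arctan(200/2) ≈ 89.43°
pole (s+200): 200 + j200 → |·| = √(200²+200²) = √80000 ≈ 282.84, ∠ = arctan(200/200) ≈ 45.00°
pole at origin: |s| = 200, ∠ = 90.00° (in denominator)
|G| = 50 · 200 / 1.1314e+07 ≈ 0.00088386
Gain = 20 log₁₀(0.00088386) ≈ -61.07 dB
∠G = 89.71° − 224.43° = -134.72°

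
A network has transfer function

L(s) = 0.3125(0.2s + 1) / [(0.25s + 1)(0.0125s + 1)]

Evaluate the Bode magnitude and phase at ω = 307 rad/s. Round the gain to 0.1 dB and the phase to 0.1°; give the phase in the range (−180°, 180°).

-24.0 dB, -75.6°

At ω = 307 rad/s:
zero (1 + j307·0.2) = 1 + j61.4 → |·| ≈ 61.408, ∠ ≈ 89.07°
pole (1 + j307·0.25) = 1 + j76.75 → |·| ≈ 76.757, ∠ ≈ 89.25°
pole (1 + j307·0.0125) = 1 + j3.8375 → |·| ≈ 3.9657, ∠ ≈ 75.39°
|L| = 0.3125 · 61.408 / (76.757 · 3.9657) ≈ 0.063043
Gain = 20 log₁₀(0.063043) ≈ -24.01 dB
∠L = (89.07°) − (89.25° + 75.39°) = -75.57°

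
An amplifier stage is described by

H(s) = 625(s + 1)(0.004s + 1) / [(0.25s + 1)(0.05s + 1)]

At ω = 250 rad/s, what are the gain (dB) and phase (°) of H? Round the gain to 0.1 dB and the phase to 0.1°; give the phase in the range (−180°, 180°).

49.0 dB, -39.7°

At ω = 250 rad/s:
zero (1 + j250·1) = 1 + j250 → |·| ≈ 250, ∠ ≈ 89.77°
zero (1 + j250·0.004) = 1 + j1 → |·| ≈ 1.4142, ∠ ≈ 45.00°
pole (1 + j250·0.25) = 1 + j62.5 → |·| ≈ 62.508, ∠ ≈ 89.08°
pole (1 + j250·0.05) = 1 + j12.5 → |·| ≈ 12.54, ∠ ≈ 85.43°
|H| = 625 · 250 · 1.4142 / (62.508 · 12.54) ≈ 281.9
Gain = 20 log₁₀(281.9) ≈ 49.00 dB
∠H = (89.77° + 45.00°) − (89.08° + 85.43°) = -39.74°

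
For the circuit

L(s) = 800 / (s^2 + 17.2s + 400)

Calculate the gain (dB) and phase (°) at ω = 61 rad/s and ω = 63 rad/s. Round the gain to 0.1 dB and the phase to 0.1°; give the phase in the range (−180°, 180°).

At s = jω = j61:
quadratic: (j61)² + 17.2·j61 + 400 = -3321 + j1049.2 → |·| ≈ 3482.8, ∠ ≈ 162.47°
|L| = 800 / 3482.8 ≈ 0.2297
Gain = 20 log₁₀(0.2297) ≈ -12.78 dB
∠L = 0.00° − 162.47° = -162.47°

At s = jω = j63:
quadratic: (j63)² + 17.2·j63 + 400 = -3569 + j1083.6 → |·| ≈ 3729.9, ∠ ≈ 163.11°
|L| = 800 / 3729.9 ≈ 0.21448
Gain = 20 log₁₀(0.21448) ≈ -13.37 dB
∠L = 0.00° − 163.11° = -163.11°

ω = 61: -12.8 dB, -162.5°; ω = 63: -13.4 dB, -163.1°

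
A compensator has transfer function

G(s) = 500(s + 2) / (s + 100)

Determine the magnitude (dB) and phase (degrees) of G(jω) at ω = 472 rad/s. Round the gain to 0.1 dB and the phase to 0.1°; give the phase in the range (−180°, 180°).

53.8 dB, 11.7°

At s = jω = j472:
zero (s+2): 2 + j472 → |·| = √(2²+472²) = √222788 ≈ 472, ∠ = arctan(472/2) ≈ 89.76°
pole (s+100): 100 + j472 → |·| = √(100²+472²) = √232784 ≈ 482.48, ∠ = arctan(472/100) ≈ 78.04°
|G| = 500 · 472 / 482.48 ≈ 489.14
Gain = 20 log₁₀(489.14) ≈ 53.79 dB
∠G = 89.76° − 78.04° = 11.72°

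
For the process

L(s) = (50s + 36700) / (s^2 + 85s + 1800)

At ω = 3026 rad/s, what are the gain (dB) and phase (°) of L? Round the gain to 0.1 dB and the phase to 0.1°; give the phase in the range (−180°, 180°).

Substitute s = j3026:
Numerator: 50(j3026) + 36700 = 36700 + j151300
Denominator: (j3026)^2 + 85(j3026) + 1800 = -9154876 + j257210
|N| = √(36700² + 151300²) ≈ 1.5569e+05, ∠N ≈ 76.37°
|D| = √(9154876² + 257210²) ≈ 9.1585e+06, ∠D ≈ 178.39°
|L| = 1.5569e+05 / 9.1585e+06 ≈ 0.017
Gain = 20 log₁₀(0.017) ≈ -35.39 dB
∠L = 76.37° − 178.39° = -102.02°

-35.4 dB, -102.0°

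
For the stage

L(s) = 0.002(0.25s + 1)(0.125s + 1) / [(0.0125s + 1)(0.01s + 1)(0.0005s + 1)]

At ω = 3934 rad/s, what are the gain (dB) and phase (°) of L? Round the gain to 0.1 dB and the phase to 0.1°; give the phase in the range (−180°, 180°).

-12.9 dB, -60.6°

At ω = 3934 rad/s:
zero (1 + j3934·0.25) = 1 + j983.5 → |·| ≈ 983.5, ∠ ≈ 89.94°
zero (1 + j3934·0.125) = 1 + j491.75 → |·| ≈ 491.75, ∠ ≈ 89.88°
pole (1 + j3934·0.0125) = 1 + j49.175 → |·| ≈ 49.185, ∠ ≈ 88.84°
pole (1 + j3934·0.01) = 1 + j39.34 → |·| ≈ 39.353, ∠ ≈ 88.54°
pole (1 + j3934·0.0005) = 1 + j1.967 → |·| ≈ 2.2066, ∠ ≈ 63.05°
|L| = 0.002 · 983.5 · 491.75 / (49.185 · 39.353 · 2.2066) ≈ 0.22647
Gain = 20 log₁₀(0.22647) ≈ -12.90 dB
∠L = (89.94° + 89.88°) − (88.84° + 88.54° + 63.05°) = -60.61°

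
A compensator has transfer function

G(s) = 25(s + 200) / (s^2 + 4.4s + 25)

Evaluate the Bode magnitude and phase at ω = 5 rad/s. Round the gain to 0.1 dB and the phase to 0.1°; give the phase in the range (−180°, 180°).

At s = jω = j5:
zero (s+200): 200 + j5 → |·| = √(200²+5²) = √40025 ≈ 200.06, ∠ = arctan(5/200) ≈ 1.43°
quadratic: (j5)² + 4.4·j5 + 25 = 0 + j22 → |·| ≈ 22, ∠ ≈ 90.00°
|G| = 25 · 200.06 / 22 ≈ 227.34
Gain = 20 log₁₀(227.34) ≈ 47.13 dB
∠G = 1.43° − 90.00° = -88.57°

47.1 dB, -88.6°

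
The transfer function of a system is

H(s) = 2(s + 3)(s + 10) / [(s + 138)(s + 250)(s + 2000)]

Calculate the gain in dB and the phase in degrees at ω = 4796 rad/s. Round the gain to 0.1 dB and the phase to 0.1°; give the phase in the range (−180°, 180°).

At s = jω = j4796:
zero (s+3): 3 + j4796 → |·| = √(3²+4796²) = √23001625 ≈ 4796, ∠ = arctan(4796/3) ≈ 89.96°
zero (s+10): 10 + j4796 → |·| = √(10²+4796²) = √23001716 ≈ 4796, ∠ = arctan(4796/10) ≈ 89.88°
pole (s+138): 138 + j4796 → |·| = √(138²+4796²) = √23020660 ≈ 4798, ∠ = arctan(4796/138) ≈ 88.35°
pole (s+250): 250 + j4796 → |·| = √(250²+4796²) = √23064116 ≈ 4802.5, ∠ = arctan(4796/250) ≈ 87.02°
pole (s+2000): 2000 + j4796 → |·| = √(2000²+4796²) = √27001616 ≈ 5196.3, ∠ = arctan(4796/2000) ≈ 67.36°
|H| = 2 · 2.3002e+07 / 1.1974e+11 ≈ 0.0003842
Gain = 20 log₁₀(0.0003842) ≈ -68.31 dB
∠H = 179.84° − 242.73° = -62.89°

-68.3 dB, -62.9°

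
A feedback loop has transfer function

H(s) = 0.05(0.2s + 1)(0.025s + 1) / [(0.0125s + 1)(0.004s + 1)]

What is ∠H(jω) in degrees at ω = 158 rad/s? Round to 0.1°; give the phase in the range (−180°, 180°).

At ω = 158 rad/s:
zero (1 + j158·0.2) = 1 + j31.6 → |·| ≈ 31.616, ∠ ≈ 88.19°
zero (1 + j158·0.025) = 1 + j3.95 → |·| ≈ 4.0746, ∠ ≈ 75.79°
pole (1 + j158·0.0125) = 1 + j1.975 → |·| ≈ 2.2137, ∠ ≈ 63.15°
pole (1 + j158·0.004) = 1 + j0.632 → |·| ≈ 1.183, ∠ ≈ 32.29°
∠H = (88.19° + 75.79°) − (63.15° + 32.29°) = 68.54°

68.5°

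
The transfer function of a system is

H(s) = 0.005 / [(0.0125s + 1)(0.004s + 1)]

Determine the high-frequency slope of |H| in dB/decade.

-40 dB/decade

Each pole contributes −20 dB/decade at high frequency; each zero contributes +20 dB/decade.
Net: 0 zero(s) − 2 pole(s) → -40 dB/decade.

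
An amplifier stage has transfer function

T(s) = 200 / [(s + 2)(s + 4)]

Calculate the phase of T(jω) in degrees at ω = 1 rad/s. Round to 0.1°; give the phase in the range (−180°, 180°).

-40.6°

At s = jω = j1:
pole (s+2): 2 + j1 → |·| = √(2²+1²) = √5 ≈ 2.2361, ∠ = arctan(1/2) ≈ 26.57°
pole (s+4): 4 + j1 → |·| = √(4²+1²) = √17 ≈ 4.1231, ∠ = arctan(1/4) ≈ 14.04°
∠T = 0.00° − 40.61° = -40.61°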